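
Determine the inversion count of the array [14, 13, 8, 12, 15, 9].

Finding inversions in [14, 13, 8, 12, 15, 9]:

(0, 1): arr[0]=14 > arr[1]=13
(0, 2): arr[0]=14 > arr[2]=8
(0, 3): arr[0]=14 > arr[3]=12
(0, 5): arr[0]=14 > arr[5]=9
(1, 2): arr[1]=13 > arr[2]=8
(1, 3): arr[1]=13 > arr[3]=12
(1, 5): arr[1]=13 > arr[5]=9
(3, 5): arr[3]=12 > arr[5]=9
(4, 5): arr[4]=15 > arr[5]=9

Total inversions: 9

The array has 9 inversion(s): (0,1), (0,2), (0,3), (0,5), (1,2), (1,3), (1,5), (3,5), (4,5). Each pair (i,j) satisfies i < j and arr[i] > arr[j].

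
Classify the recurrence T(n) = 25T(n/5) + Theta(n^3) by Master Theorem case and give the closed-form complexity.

Master Theorem for T(n) = 25T(n/5) + O(n^3):

a = 25, b = 5, c = 3
log_b(a) = log_5(25) = 2.0000

Case 3: c = 3 > log_5(25) = 2.0000
T(n) = O(n^3) = O(n^3)

For T(n) = 25T(n/5) + O(n^3): log_5(25) = 2.0000. This is Case 3 of the Master Theorem (c > log_b(a), work dominated by root), giving O(n^3).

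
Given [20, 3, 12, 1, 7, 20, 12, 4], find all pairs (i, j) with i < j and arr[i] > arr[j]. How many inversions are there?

Finding inversions in [20, 3, 12, 1, 7, 20, 12, 4]:

(0, 1): arr[0]=20 > arr[1]=3
(0, 2): arr[0]=20 > arr[2]=12
(0, 3): arr[0]=20 > arr[3]=1
(0, 4): arr[0]=20 > arr[4]=7
(0, 6): arr[0]=20 > arr[6]=12
(0, 7): arr[0]=20 > arr[7]=4
(1, 3): arr[1]=3 > arr[3]=1
(2, 3): arr[2]=12 > arr[3]=1
(2, 4): arr[2]=12 > arr[4]=7
(2, 7): arr[2]=12 > arr[7]=4
(4, 7): arr[4]=7 > arr[7]=4
(5, 6): arr[5]=20 > arr[6]=12
(5, 7): arr[5]=20 > arr[7]=4
(6, 7): arr[6]=12 > arr[7]=4

Total inversions: 14

The array has 14 inversion(s): (0,1), (0,2), (0,3), (0,4), (0,6), (0,7), (1,3), (2,3), (2,4), (2,7), (4,7), (5,6), (5,7), (6,7). Each pair (i,j) satisfies i < j and arr[i] > arr[j].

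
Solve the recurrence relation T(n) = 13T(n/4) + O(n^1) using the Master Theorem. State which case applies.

Master Theorem for T(n) = 13T(n/4) + O(n^1):

a = 13, b = 4, c = 1
log_b(a) = log_4(13) = 1.8502

Case 1: c = 1 < log_4(13) = 1.8502
T(n) = O(n^(log_4 13))

For T(n) = 13T(n/4) + O(n^1): log_4(13) = 1.8502. This is Case 1 of the Master Theorem (c < log_b(a), work dominated by leaves), giving O(n^(log_4 13)).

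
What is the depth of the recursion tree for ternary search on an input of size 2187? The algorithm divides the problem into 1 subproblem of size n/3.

For divide and conquer with division factor 3:

Problem sizes at each level:
Level 0: 2187
Level 1: 729
Level 2: 243
Level 3: 81
Level 4: 27
Level 5: 9
Level 6: 3
Level 7: 1

The root is level 0 and the size-1 base case is level 7 (the tree spans levels 0 through 7, i.e. 8 levels counting the root), so the depth is the number of divisions: log_3(2187) = 7

The recursion tree depth is log_3(2187) = 7. At each level, the problem size is divided by 3, so it takes 7 divisions to reduce to a base case of size 1. The algorithm makes 1 recursive call at each level.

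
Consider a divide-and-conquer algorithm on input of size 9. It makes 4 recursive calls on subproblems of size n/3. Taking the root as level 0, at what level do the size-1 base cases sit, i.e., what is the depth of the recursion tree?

For divide and conquer with division factor 3:

Problem sizes at each level:
Level 0: 9
Level 1: 3
Level 2: 1

The root is level 0 and the size-1 base case is level 2 (the tree spans levels 0 through 2, i.e. 3 levels counting the root), so the depth is the number of divisions: log_3(9) = 2

The recursion tree depth is log_3(9) = 2. At each level, the problem size is divided by 3, so it takes 2 divisions to reduce to a base case of size 1. The algorithm makes 4 recursive calls at each level.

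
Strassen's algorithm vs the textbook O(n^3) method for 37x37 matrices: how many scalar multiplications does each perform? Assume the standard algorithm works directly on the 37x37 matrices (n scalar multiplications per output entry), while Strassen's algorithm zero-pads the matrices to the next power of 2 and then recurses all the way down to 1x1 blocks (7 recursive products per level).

Matrix multiplication for 37x37 matrices:

Strassen's algorithm requires power-of-2 dimensions. Pad 37x37 to 64x64 (next power of 2).

Standard algorithm: 37^3 = 50653 multiplications
Strassen's algorithm: 7^(log2(64)) = 7^6 = 117649 multiplications
Difference: 50653 - 117649 = -66996 (Strassen uses MORE here due to padding overhead — for small or just-over-power-of-2 n, padding can outweigh the per-level savings)

Standard: 50653 multiplications (37^3). Strassen: 117649 multiplications (7^6, after padding to 64x64). Strassen reduces 8 recursive multiplications to 7 at each level.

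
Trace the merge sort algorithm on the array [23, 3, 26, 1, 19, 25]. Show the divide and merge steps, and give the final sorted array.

Merge sort trace:

Split: [23, 3, 26, 1, 19, 25] -> [23, 3, 26] and [1, 19, 25]
  Split: [23, 3, 26] -> [23] and [3, 26]
    Split: [3, 26] -> [3] and [26]
    Merge: [3] + [26] -> [3, 26]
  Merge: [23] + [3, 26] -> [3, 23, 26]
  Split: [1, 19, 25] -> [1] and [19, 25]
    Split: [19, 25] -> [19] and [25]
    Merge: [19] + [25] -> [19, 25]
  Merge: [1] + [19, 25] -> [1, 19, 25]
Merge: [3, 23, 26] + [1, 19, 25] -> [1, 3, 19, 23, 25, 26]

Final sorted array: [1, 3, 19, 23, 25, 26]

The merge sort proceeds by recursively splitting the array and merging sorted halves.
After all merges, the sorted array is [1, 3, 19, 23, 25, 26].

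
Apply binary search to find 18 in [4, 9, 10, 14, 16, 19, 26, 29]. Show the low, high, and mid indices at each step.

Binary search for 18 in [4, 9, 10, 14, 16, 19, 26, 29]:

lo=0, hi=7, mid=3, arr[mid]=14 -> 14 < 18, search right half
lo=4, hi=7, mid=5, arr[mid]=19 -> 19 > 18, search left half
lo=4, hi=4, mid=4, arr[mid]=16 -> 16 < 18, search right half
lo=5 > hi=4, target 18 not found

Binary search determines that 18 is not in the array after 3 comparisons. The search space was exhausted without finding the target.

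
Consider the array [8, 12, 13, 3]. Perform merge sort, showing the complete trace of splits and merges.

Merge sort trace:

Split: [8, 12, 13, 3] -> [8, 12] and [13, 3]
  Split: [8, 12] -> [8] and [12]
  Merge: [8] + [12] -> [8, 12]
  Split: [13, 3] -> [13] and [3]
  Merge: [13] + [3] -> [3, 13]
Merge: [8, 12] + [3, 13] -> [3, 8, 12, 13]

Final sorted array: [3, 8, 12, 13]

The merge sort proceeds by recursively splitting the array and merging sorted halves.
After all merges, the sorted array is [3, 8, 12, 13].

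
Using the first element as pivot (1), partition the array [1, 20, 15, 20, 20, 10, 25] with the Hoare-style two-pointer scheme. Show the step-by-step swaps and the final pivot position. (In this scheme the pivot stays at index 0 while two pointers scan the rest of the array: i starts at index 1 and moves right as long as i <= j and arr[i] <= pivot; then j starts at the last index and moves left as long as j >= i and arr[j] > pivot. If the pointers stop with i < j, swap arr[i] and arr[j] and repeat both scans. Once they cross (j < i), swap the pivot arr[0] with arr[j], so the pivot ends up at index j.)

Hoare-style two-pointer partition with pivot = 1:

Initial array: [1, 20, 15, 20, 20, 10, 25]

Pointers start at i = 1, j = 6.
i ends at 1, j ends at 0: the pointers have crossed (j < i), so scanning stops.

j = 0, so swapping arr[0] with arr[j] leaves the pivot at position 0: [1, 20, 15, 20, 20, 10, 25]
Pivot position: 0

After partitioning with pivot 1, the array becomes [1, 20, 15, 20, 20, 10, 25]. The pivot is placed at index 0. All elements to the left of the pivot are <= 1, and all elements to the right are > 1.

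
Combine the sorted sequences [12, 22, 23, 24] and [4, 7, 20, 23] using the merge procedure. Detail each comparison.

Merging process:

Compare 12 vs 4: take 4 from right. Merged: [4]
Compare 12 vs 7: take 7 from right. Merged: [4, 7]
Compare 12 vs 20: take 12 from left. Merged: [4, 7, 12]
Compare 22 vs 20: take 20 from right. Merged: [4, 7, 12, 20]
Compare 22 vs 23: take 22 from left. Merged: [4, 7, 12, 20, 22]
Compare 23 vs 23: take 23 from left. Merged: [4, 7, 12, 20, 22, 23]
Compare 24 vs 23: take 23 from right. Merged: [4, 7, 12, 20, 22, 23, 23]
Append remaining from left: [24]. Merged: [4, 7, 12, 20, 22, 23, 23, 24]

Final merged array: [4, 7, 12, 20, 22, 23, 23, 24]
Total comparisons: 7

The merged array is [4, 7, 12, 20, 22, 23, 23, 24], requiring 7 comparisons. The merge step runs in O(n) time where n is the total number of elements.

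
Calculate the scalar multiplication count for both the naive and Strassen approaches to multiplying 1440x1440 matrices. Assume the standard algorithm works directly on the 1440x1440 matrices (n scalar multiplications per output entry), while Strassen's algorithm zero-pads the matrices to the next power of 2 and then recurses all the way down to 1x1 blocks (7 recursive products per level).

Matrix multiplication for 1440x1440 matrices:

Strassen's algorithm requires power-of-2 dimensions. Pad 1440x1440 to 2048x2048 (next power of 2).

Standard algorithm: 1440^3 = 2985984000 multiplications
Strassen's algorithm: 7^(log2(2048)) = 7^11 = 1977326743 multiplications
Savings: 2985984000 - 1977326743 = 1008657257 multiplications

Standard: 2985984000 multiplications (1440^3). Strassen: 1977326743 multiplications (7^11, after padding to 2048x2048). Strassen reduces 8 recursive multiplications to 7 at each level.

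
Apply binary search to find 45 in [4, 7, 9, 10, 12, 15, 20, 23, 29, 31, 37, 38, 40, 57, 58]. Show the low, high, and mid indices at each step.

Binary search for 45 in [4, 7, 9, 10, 12, 15, 20, 23, 29, 31, 37, 38, 40, 57, 58]:

lo=0, hi=14, mid=7, arr[mid]=23 -> 23 < 45, search right half
lo=8, hi=14, mid=11, arr[mid]=38 -> 38 < 45, search right half
lo=12, hi=14, mid=13, arr[mid]=57 -> 57 > 45, search left half
lo=12, hi=12, mid=12, arr[mid]=40 -> 40 < 45, search right half
lo=13 > hi=12, target 45 not found

Binary search determines that 45 is not in the array after 4 comparisons. The search space was exhausted without finding the target.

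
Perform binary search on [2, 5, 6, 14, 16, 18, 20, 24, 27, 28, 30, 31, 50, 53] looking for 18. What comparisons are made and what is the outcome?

Binary search for 18 in [2, 5, 6, 14, 16, 18, 20, 24, 27, 28, 30, 31, 50, 53]:

lo=0, hi=13, mid=6, arr[mid]=20 -> 20 > 18, search left half
lo=0, hi=5, mid=2, arr[mid]=6 -> 6 < 18, search right half
lo=3, hi=5, mid=4, arr[mid]=16 -> 16 < 18, search right half
lo=5, hi=5, mid=5, arr[mid]=18 -> Found target at index 5!

Binary search finds 18 at index 5 after 4 comparisons. The search repeatedly halves the search space by comparing with the middle element.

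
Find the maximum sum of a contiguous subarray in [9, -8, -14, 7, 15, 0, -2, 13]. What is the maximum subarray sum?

Using Kadane's algorithm on [9, -8, -14, 7, 15, 0, -2, 13]:

Scanning through the array:
Position 1 (value -8): max_ending_here = 1, max_so_far = 9
Position 2 (value -14): max_ending_here = -13, max_so_far = 9
Position 3 (value 7): max_ending_here = 7, max_so_far = 9
Position 4 (value 15): max_ending_here = 22, max_so_far = 22
Position 5 (value 0): max_ending_here = 22, max_so_far = 22
Position 6 (value -2): max_ending_here = 20, max_so_far = 22
Position 7 (value 13): max_ending_here = 33, max_so_far = 33

Maximum subarray: [7, 15, 0, -2, 13]
Maximum sum: 33

The maximum subarray is [7, 15, 0, -2, 13] with sum 33. This subarray runs from index 3 to index 7.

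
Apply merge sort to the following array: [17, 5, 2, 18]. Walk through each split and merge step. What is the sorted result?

Merge sort trace:

Split: [17, 5, 2, 18] -> [17, 5] and [2, 18]
  Split: [17, 5] -> [17] and [5]
  Merge: [17] + [5] -> [5, 17]
  Split: [2, 18] -> [2] and [18]
  Merge: [2] + [18] -> [2, 18]
Merge: [5, 17] + [2, 18] -> [2, 5, 17, 18]

Final sorted array: [2, 5, 17, 18]

The merge sort proceeds by recursively splitting the array and merging sorted halves.
After all merges, the sorted array is [2, 5, 17, 18].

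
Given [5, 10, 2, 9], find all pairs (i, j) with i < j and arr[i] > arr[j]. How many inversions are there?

Finding inversions in [5, 10, 2, 9]:

(0, 2): arr[0]=5 > arr[2]=2
(1, 2): arr[1]=10 > arr[2]=2
(1, 3): arr[1]=10 > arr[3]=9

Total inversions: 3

The array has 3 inversion(s): (0,2), (1,2), (1,3). Each pair (i,j) satisfies i < j and arr[i] > arr[j].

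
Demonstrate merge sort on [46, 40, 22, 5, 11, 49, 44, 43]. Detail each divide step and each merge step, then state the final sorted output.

Merge sort trace:

Split: [46, 40, 22, 5, 11, 49, 44, 43] -> [46, 40, 22, 5] and [11, 49, 44, 43]
  Split: [46, 40, 22, 5] -> [46, 40] and [22, 5]
    Split: [46, 40] -> [46] and [40]
    Merge: [46] + [40] -> [40, 46]
    Split: [22, 5] -> [22] and [5]
    Merge: [22] + [5] -> [5, 22]
  Merge: [40, 46] + [5, 22] -> [5, 22, 40, 46]
  Split: [11, 49, 44, 43] -> [11, 49] and [44, 43]
    Split: [11, 49] -> [11] and [49]
    Merge: [11] + [49] -> [11, 49]
    Split: [44, 43] -> [44] and [43]
    Merge: [44] + [43] -> [43, 44]
  Merge: [11, 49] + [43, 44] -> [11, 43, 44, 49]
Merge: [5, 22, 40, 46] + [11, 43, 44, 49] -> [5, 11, 22, 40, 43, 44, 46, 49]

Final sorted array: [5, 11, 22, 40, 43, 44, 46, 49]

The merge sort proceeds by recursively splitting the array and merging sorted halves.
After all merges, the sorted array is [5, 11, 22, 40, 43, 44, 46, 49].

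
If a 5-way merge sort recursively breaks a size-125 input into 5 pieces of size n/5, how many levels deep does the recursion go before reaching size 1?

For divide and conquer with division factor 5:

Problem sizes at each level:
Level 0: 125
Level 1: 25
Level 2: 5
Level 3: 1

The root is level 0 and the size-1 base case is level 3 (the tree spans levels 0 through 3, i.e. 4 levels counting the root), so the depth is the number of divisions: log_5(125) = 3

The recursion tree depth is log_5(125) = 3. At each level, the problem size is divided by 5, so it takes 3 divisions to reduce to a base case of size 1. The algorithm makes 5 recursive calls at each level.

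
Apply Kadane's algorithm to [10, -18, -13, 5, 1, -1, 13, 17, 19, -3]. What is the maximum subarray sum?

Using Kadane's algorithm on [10, -18, -13, 5, 1, -1, 13, 17, 19, -3]:

Scanning through the array:
Position 1 (value -18): max_ending_here = -8, max_so_far = 10
Position 2 (value -13): max_ending_here = -13, max_so_far = 10
Position 3 (value 5): max_ending_here = 5, max_so_far = 10
Position 4 (value 1): max_ending_here = 6, max_so_far = 10
Position 5 (value -1): max_ending_here = 5, max_so_far = 10
Position 6 (value 13): max_ending_here = 18, max_so_far = 18
Position 7 (value 17): max_ending_here = 35, max_so_far = 35
Position 8 (value 19): max_ending_here = 54, max_so_far = 54
Position 9 (value -3): max_ending_here = 51, max_so_far = 54

Maximum subarray: [5, 1, -1, 13, 17, 19]
Maximum sum: 54

The maximum subarray is [5, 1, -1, 13, 17, 19] with sum 54. This subarray runs from index 3 to index 8.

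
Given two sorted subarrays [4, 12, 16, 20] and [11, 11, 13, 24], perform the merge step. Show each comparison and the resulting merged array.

Merging process:

Compare 4 vs 11: take 4 from left. Merged: [4]
Compare 12 vs 11: take 11 from right. Merged: [4, 11]
Compare 12 vs 11: take 11 from right. Merged: [4, 11, 11]
Compare 12 vs 13: take 12 from left. Merged: [4, 11, 11, 12]
Compare 16 vs 13: take 13 from right. Merged: [4, 11, 11, 12, 13]
Compare 16 vs 24: take 16 from left. Merged: [4, 11, 11, 12, 13, 16]
Compare 20 vs 24: take 20 from left. Merged: [4, 11, 11, 12, 13, 16, 20]
Append remaining from right: [24]. Merged: [4, 11, 11, 12, 13, 16, 20, 24]

Final merged array: [4, 11, 11, 12, 13, 16, 20, 24]
Total comparisons: 7

The merged array is [4, 11, 11, 12, 13, 16, 20, 24], requiring 7 comparisons. The merge step runs in O(n) time where n is the total number of elements.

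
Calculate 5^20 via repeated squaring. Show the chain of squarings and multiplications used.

Computing 5^20 by squaring (build up from 5^1; each line after the first costs one multiplication):

5^1 = 5
5^2 = (5^1)^2 = 5^2 = 25
5^4 = (5^2)^2 = 25^2 = 625
5^5 = 5 * 5^4 = 5 * 625 = 3125
5^10 = (5^5)^2 = 3125^2 = 9765625
5^20 = (5^10)^2 = 9765625^2 = 95367431640625

Result: 95367431640625
Multiplications needed: 5 (5 lines after 5^1)

5^20 = 95367431640625. Using exponentiation by squaring, this requires 5 multiplications. The key idea: if the exponent is even, square the half-power; if odd, multiply by the base once.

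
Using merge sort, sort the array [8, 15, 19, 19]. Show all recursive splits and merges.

Merge sort trace:

Split: [8, 15, 19, 19] -> [8, 15] and [19, 19]
  Split: [8, 15] -> [8] and [15]
  Merge: [8] + [15] -> [8, 15]
  Split: [19, 19] -> [19] and [19]
  Merge: [19] + [19] -> [19, 19]
Merge: [8, 15] + [19, 19] -> [8, 15, 19, 19]

Final sorted array: [8, 15, 19, 19]

The merge sort proceeds by recursively splitting the array and merging sorted halves.
After all merges, the sorted array is [8, 15, 19, 19].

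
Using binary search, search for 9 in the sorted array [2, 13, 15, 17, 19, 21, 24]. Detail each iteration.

Binary search for 9 in [2, 13, 15, 17, 19, 21, 24]:

lo=0, hi=6, mid=3, arr[mid]=17 -> 17 > 9, search left half
lo=0, hi=2, mid=1, arr[mid]=13 -> 13 > 9, search left half
lo=0, hi=0, mid=0, arr[mid]=2 -> 2 < 9, search right half
lo=1 > hi=0, target 9 not found

Binary search determines that 9 is not in the array after 3 comparisons. The search space was exhausted without finding the target.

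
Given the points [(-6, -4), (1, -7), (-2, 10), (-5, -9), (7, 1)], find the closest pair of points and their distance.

Computing all pairwise distances among 5 points:

d((-6, -4), (1, -7)) = 7.6158
d((-6, -4), (-2, 10)) = 14.5602
d((-6, -4), (-5, -9)) = 5.099 <-- minimum
d((-6, -4), (7, 1)) = 13.9284
d((1, -7), (-2, 10)) = 17.2627
d((1, -7), (-5, -9)) = 6.3246
d((1, -7), (7, 1)) = 10.0
d((-2, 10), (-5, -9)) = 19.2354
d((-2, 10), (7, 1)) = 12.7279
d((-5, -9), (7, 1)) = 15.6205

Closest pair: (-6, -4) and (-5, -9) with distance 5.099

The closest pair is (-6, -4) and (-5, -9) with Euclidean distance 5.099. For 5 points, brute-force pairwise comparison is shown above. For large n, the divide-and-conquer algorithm (sort by x, recurse on halves, check the dividing strip) achieves O(n log n).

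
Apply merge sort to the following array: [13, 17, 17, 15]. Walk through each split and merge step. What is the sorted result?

Merge sort trace:

Split: [13, 17, 17, 15] -> [13, 17] and [17, 15]
  Split: [13, 17] -> [13] and [17]
  Merge: [13] + [17] -> [13, 17]
  Split: [17, 15] -> [17] and [15]
  Merge: [17] + [15] -> [15, 17]
Merge: [13, 17] + [15, 17] -> [13, 15, 17, 17]

Final sorted array: [13, 15, 17, 17]

The merge sort proceeds by recursively splitting the array and merging sorted halves.
After all merges, the sorted array is [13, 15, 17, 17].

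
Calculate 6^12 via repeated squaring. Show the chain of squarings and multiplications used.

Computing 6^12 by squaring (build up from 6^1; each line after the first costs one multiplication):

6^1 = 6
6^2 = (6^1)^2 = 6^2 = 36
6^3 = 6 * 6^2 = 6 * 36 = 216
6^6 = (6^3)^2 = 216^2 = 46656
6^12 = (6^6)^2 = 46656^2 = 2176782336

Result: 2176782336
Multiplications needed: 4 (4 lines after 6^1)

6^12 = 2176782336. Using exponentiation by squaring, this requires 4 multiplications. The key idea: if the exponent is even, square the half-power; if odd, multiply by the base once.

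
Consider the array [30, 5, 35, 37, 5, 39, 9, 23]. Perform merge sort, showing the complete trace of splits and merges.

Merge sort trace:

Split: [30, 5, 35, 37, 5, 39, 9, 23] -> [30, 5, 35, 37] and [5, 39, 9, 23]
  Split: [30, 5, 35, 37] -> [30, 5] and [35, 37]
    Split: [30, 5] -> [30] and [5]
    Merge: [30] + [5] -> [5, 30]
    Split: [35, 37] -> [35] and [37]
    Merge: [35] + [37] -> [35, 37]
  Merge: [5, 30] + [35, 37] -> [5, 30, 35, 37]
  Split: [5, 39, 9, 23] -> [5, 39] and [9, 23]
    Split: [5, 39] -> [5] and [39]
    Merge: [5] + [39] -> [5, 39]
    Split: [9, 23] -> [9] and [23]
    Merge: [9] + [23] -> [9, 23]
  Merge: [5, 39] + [9, 23] -> [5, 9, 23, 39]
Merge: [5, 30, 35, 37] + [5, 9, 23, 39] -> [5, 5, 9, 23, 30, 35, 37, 39]

Final sorted array: [5, 5, 9, 23, 30, 35, 37, 39]

The merge sort proceeds by recursively splitting the array and merging sorted halves.
After all merges, the sorted array is [5, 5, 9, 23, 30, 35, 37, 39].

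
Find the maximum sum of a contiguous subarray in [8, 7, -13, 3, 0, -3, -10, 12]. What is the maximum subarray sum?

Using Kadane's algorithm on [8, 7, -13, 3, 0, -3, -10, 12]:

Scanning through the array:
Position 1 (value 7): max_ending_here = 15, max_so_far = 15
Position 2 (value -13): max_ending_here = 2, max_so_far = 15
Position 3 (value 3): max_ending_here = 5, max_so_far = 15
Position 4 (value 0): max_ending_here = 5, max_so_far = 15
Position 5 (value -3): max_ending_here = 2, max_so_far = 15
Position 6 (value -10): max_ending_here = -8, max_so_far = 15
Position 7 (value 12): max_ending_here = 12, max_so_far = 15

Maximum subarray: [8, 7]
Maximum sum: 15

The maximum subarray is [8, 7] with sum 15. This subarray runs from index 0 to index 1.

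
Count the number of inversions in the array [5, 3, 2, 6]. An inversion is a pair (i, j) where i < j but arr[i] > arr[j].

Finding inversions in [5, 3, 2, 6]:

(0, 1): arr[0]=5 > arr[1]=3
(0, 2): arr[0]=5 > arr[2]=2
(1, 2): arr[1]=3 > arr[2]=2

Total inversions: 3

The array has 3 inversion(s): (0,1), (0,2), (1,2). Each pair (i,j) satisfies i < j and arr[i] > arr[j].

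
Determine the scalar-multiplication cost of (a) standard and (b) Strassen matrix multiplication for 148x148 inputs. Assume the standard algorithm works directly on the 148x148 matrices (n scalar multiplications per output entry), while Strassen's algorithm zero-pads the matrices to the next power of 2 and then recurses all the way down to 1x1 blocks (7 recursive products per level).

Matrix multiplication for 148x148 matrices:

Strassen's algorithm requires power-of-2 dimensions. Pad 148x148 to 256x256 (next power of 2).

Standard algorithm: 148^3 = 3241792 multiplications
Strassen's algorithm: 7^(log2(256)) = 7^8 = 5764801 multiplications
Difference: 3241792 - 5764801 = -2523009 (Strassen uses MORE here due to padding overhead — for small or just-over-power-of-2 n, padding can outweigh the per-level savings)

Standard: 3241792 multiplications (148^3). Strassen: 5764801 multiplications (7^8, after padding to 256x256). Strassen reduces 8 recursive multiplications to 7 at each level.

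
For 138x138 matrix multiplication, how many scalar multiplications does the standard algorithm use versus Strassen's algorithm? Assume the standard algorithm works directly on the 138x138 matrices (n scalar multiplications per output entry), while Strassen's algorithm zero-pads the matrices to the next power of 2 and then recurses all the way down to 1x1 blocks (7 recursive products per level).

Matrix multiplication for 138x138 matrices:

Strassen's algorithm requires power-of-2 dimensions. Pad 138x138 to 256x256 (next power of 2).

Standard algorithm: 138^3 = 2628072 multiplications
Strassen's algorithm: 7^(log2(256)) = 7^8 = 5764801 multiplications
Difference: 2628072 - 5764801 = -3136729 (Strassen uses MORE here due to padding overhead — for small or just-over-power-of-2 n, padding can outweigh the per-level savings)

Standard: 2628072 multiplications (138^3). Strassen: 5764801 multiplications (7^8, after padding to 256x256). Strassen reduces 8 recursive multiplications to 7 at each level.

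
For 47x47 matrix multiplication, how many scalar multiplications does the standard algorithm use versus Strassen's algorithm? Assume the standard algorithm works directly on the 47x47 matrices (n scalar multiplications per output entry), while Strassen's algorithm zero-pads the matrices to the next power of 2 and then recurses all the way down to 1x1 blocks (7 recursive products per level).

Matrix multiplication for 47x47 matrices:

Strassen's algorithm requires power-of-2 dimensions. Pad 47x47 to 64x64 (next power of 2).

Standard algorithm: 47^3 = 103823 multiplications
Strassen's algorithm: 7^(log2(64)) = 7^6 = 117649 multiplications
Difference: 103823 - 117649 = -13826 (Strassen uses MORE here due to padding overhead — for small or just-over-power-of-2 n, padding can outweigh the per-level savings)

Standard: 103823 multiplications (47^3). Strassen: 117649 multiplications (7^6, after padding to 64x64). Strassen reduces 8 recursive multiplications to 7 at each level.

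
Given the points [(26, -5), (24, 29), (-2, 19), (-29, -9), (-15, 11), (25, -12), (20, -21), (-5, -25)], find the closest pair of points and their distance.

Computing all pairwise distances among 8 points:

d((26, -5), (24, 29)) = 34.0588
d((26, -5), (-2, 19)) = 36.8782
d((26, -5), (-29, -9)) = 55.1453
d((26, -5), (-15, 11)) = 44.0114
d((26, -5), (25, -12)) = 7.0711 <-- minimum
d((26, -5), (20, -21)) = 17.088
d((26, -5), (-5, -25)) = 36.8917
d((24, 29), (-2, 19)) = 27.8568
d((24, 29), (-29, -9)) = 65.215
d((24, 29), (-15, 11)) = 42.9535
d((24, 29), (25, -12)) = 41.0122
d((24, 29), (20, -21)) = 50.1597
d((24, 29), (-5, -25)) = 61.2944
d((-2, 19), (-29, -9)) = 38.8973
d((-2, 19), (-15, 11)) = 15.2643
d((-2, 19), (25, -12)) = 41.1096
d((-2, 19), (20, -21)) = 45.6508
d((-2, 19), (-5, -25)) = 44.1022
d((-29, -9), (-15, 11)) = 24.4131
d((-29, -9), (25, -12)) = 54.0833
d((-29, -9), (20, -21)) = 50.448
d((-29, -9), (-5, -25)) = 28.8444
d((-15, 11), (25, -12)) = 46.1411
d((-15, 11), (20, -21)) = 47.4236
d((-15, 11), (-5, -25)) = 37.3631
d((25, -12), (20, -21)) = 10.2956
d((25, -12), (-5, -25)) = 32.6956
d((20, -21), (-5, -25)) = 25.318

Closest pair: (26, -5) and (25, -12) with distance 7.0711

The closest pair is (26, -5) and (25, -12) with Euclidean distance 7.0711. For 8 points, brute-force pairwise comparison is shown above. For large n, the divide-and-conquer algorithm (sort by x, recurse on halves, check the dividing strip) achieves O(n log n).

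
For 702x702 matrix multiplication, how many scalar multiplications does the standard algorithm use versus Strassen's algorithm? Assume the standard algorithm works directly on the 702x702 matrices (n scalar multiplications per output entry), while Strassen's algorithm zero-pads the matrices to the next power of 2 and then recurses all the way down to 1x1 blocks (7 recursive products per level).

Matrix multiplication for 702x702 matrices:

Strassen's algorithm requires power-of-2 dimensions. Pad 702x702 to 1024x1024 (next power of 2).

Standard algorithm: 702^3 = 345948408 multiplications
Strassen's algorithm: 7^(log2(1024)) = 7^10 = 282475249 multiplications
Savings: 345948408 - 282475249 = 63473159 multiplications

Standard: 345948408 multiplications (702^3). Strassen: 282475249 multiplications (7^10, after padding to 1024x1024). Strassen reduces 8 recursive multiplications to 7 at each level.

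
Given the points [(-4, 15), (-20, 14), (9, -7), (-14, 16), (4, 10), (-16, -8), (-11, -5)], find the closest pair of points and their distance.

Computing all pairwise distances among 7 points:

d((-4, 15), (-20, 14)) = 16.0312
d((-4, 15), (9, -7)) = 25.5539
d((-4, 15), (-14, 16)) = 10.0499
d((-4, 15), (4, 10)) = 9.434
d((-4, 15), (-16, -8)) = 25.9422
d((-4, 15), (-11, -5)) = 21.1896
d((-20, 14), (9, -7)) = 35.805
d((-20, 14), (-14, 16)) = 6.3246
d((-20, 14), (4, 10)) = 24.3311
d((-20, 14), (-16, -8)) = 22.3607
d((-20, 14), (-11, -5)) = 21.0238
d((9, -7), (-14, 16)) = 32.5269
d((9, -7), (4, 10)) = 17.72
d((9, -7), (-16, -8)) = 25.02
d((9, -7), (-11, -5)) = 20.0998
d((-14, 16), (4, 10)) = 18.9737
d((-14, 16), (-16, -8)) = 24.0832
d((-14, 16), (-11, -5)) = 21.2132
d((4, 10), (-16, -8)) = 26.9072
d((4, 10), (-11, -5)) = 21.2132
d((-16, -8), (-11, -5)) = 5.831 <-- minimum

Closest pair: (-16, -8) and (-11, -5) with distance 5.831

The closest pair is (-16, -8) and (-11, -5) with Euclidean distance 5.831. For 7 points, brute-force pairwise comparison is shown above. For large n, the divide-and-conquer algorithm (sort by x, recurse on halves, check the dividing strip) achieves O(n log n).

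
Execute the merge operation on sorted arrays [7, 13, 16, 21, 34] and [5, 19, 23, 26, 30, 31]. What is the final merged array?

Merging process:

Compare 7 vs 5: take 5 from right. Merged: [5]
Compare 7 vs 19: take 7 from left. Merged: [5, 7]
Compare 13 vs 19: take 13 from left. Merged: [5, 7, 13]
Compare 16 vs 19: take 16 from left. Merged: [5, 7, 13, 16]
Compare 21 vs 19: take 19 from right. Merged: [5, 7, 13, 16, 19]
Compare 21 vs 23: take 21 from left. Merged: [5, 7, 13, 16, 19, 21]
Compare 34 vs 23: take 23 from right. Merged: [5, 7, 13, 16, 19, 21, 23]
Compare 34 vs 26: take 26 from right. Merged: [5, 7, 13, 16, 19, 21, 23, 26]
Compare 34 vs 30: take 30 from right. Merged: [5, 7, 13, 16, 19, 21, 23, 26, 30]
Compare 34 vs 31: take 31 from right. Merged: [5, 7, 13, 16, 19, 21, 23, 26, 30, 31]
Append remaining from left: [34]. Merged: [5, 7, 13, 16, 19, 21, 23, 26, 30, 31, 34]

Final merged array: [5, 7, 13, 16, 19, 21, 23, 26, 30, 31, 34]
Total comparisons: 10

The merged array is [5, 7, 13, 16, 19, 21, 23, 26, 30, 31, 34], requiring 10 comparisons. The merge step runs in O(n) time where n is the total number of elements.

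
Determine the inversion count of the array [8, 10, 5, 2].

Finding inversions in [8, 10, 5, 2]:

(0, 2): arr[0]=8 > arr[2]=5
(0, 3): arr[0]=8 > arr[3]=2
(1, 2): arr[1]=10 > arr[2]=5
(1, 3): arr[1]=10 > arr[3]=2
(2, 3): arr[2]=5 > arr[3]=2

Total inversions: 5

The array has 5 inversion(s): (0,2), (0,3), (1,2), (1,3), (2,3). Each pair (i,j) satisfies i < j and arr[i] > arr[j].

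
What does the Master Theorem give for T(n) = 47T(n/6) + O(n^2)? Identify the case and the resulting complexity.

Master Theorem for T(n) = 47T(n/6) + O(n^2):

a = 47, b = 6, c = 2
log_b(a) = log_6(47) = 2.1488

Case 1: c = 2 < log_6(47) = 2.1488
T(n) = O(n^(log_6 47))

For T(n) = 47T(n/6) + O(n^2): log_6(47) = 2.1488. This is Case 1 of the Master Theorem (c < log_b(a), work dominated by leaves), giving O(n^(log_6 47)).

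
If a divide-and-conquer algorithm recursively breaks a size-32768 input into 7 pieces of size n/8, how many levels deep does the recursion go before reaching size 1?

For divide and conquer with division factor 8:

Problem sizes at each level:
Level 0: 32768
Level 1: 4096
Level 2: 512
Level 3: 64
Level 4: 8
Level 5: 1

The root is level 0 and the size-1 base case is level 5 (the tree spans levels 0 through 5, i.e. 6 levels counting the root), so the depth is the number of divisions: log_8(32768) = 5

The recursion tree depth is log_8(32768) = 5. At each level, the problem size is divided by 8, so it takes 5 divisions to reduce to a base case of size 1. The algorithm makes 7 recursive calls at each level.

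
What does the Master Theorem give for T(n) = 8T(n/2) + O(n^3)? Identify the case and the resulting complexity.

Master Theorem for T(n) = 8T(n/2) + O(n^3):

a = 8, b = 2, c = 3
log_b(a) = log_2(8) = 3.0000

Case 2: c = 3 = log_2(8) = 3.0000
T(n) = O(n^3 log n) = O(n^3 log n)

For T(n) = 8T(n/2) + O(n^3): log_2(8) = 3.0000. This is Case 2 of the Master Theorem (c = log_b(a), equal work at all levels), giving O(n^3 log n).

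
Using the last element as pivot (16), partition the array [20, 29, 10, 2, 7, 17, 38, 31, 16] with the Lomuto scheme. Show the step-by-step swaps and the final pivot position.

Lomuto partition with pivot = 16:

Initial array: [20, 29, 10, 2, 7, 17, 38, 31, 16]

arr[0]=20 > 16: no swap
arr[1]=29 > 16: no swap
arr[2]=10 <= 16: swap with position 0, array becomes [10, 29, 20, 2, 7, 17, 38, 31, 16]
arr[3]=2 <= 16: swap with position 1, array becomes [10, 2, 20, 29, 7, 17, 38, 31, 16]
arr[4]=7 <= 16: swap with position 2, array becomes [10, 2, 7, 29, 20, 17, 38, 31, 16]
arr[5]=17 > 16: no swap
arr[6]=38 > 16: no swap
arr[7]=31 > 16: no swap

Place pivot at position 3: [10, 2, 7, 16, 20, 17, 38, 31, 29]
Pivot position: 3

After partitioning with pivot 16, the array becomes [10, 2, 7, 16, 20, 17, 38, 31, 29]. The pivot is placed at index 3. All elements to the left of the pivot are <= 16, and all elements to the right are > 16.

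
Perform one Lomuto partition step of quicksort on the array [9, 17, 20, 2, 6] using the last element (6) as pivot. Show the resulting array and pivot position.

Lomuto partition with pivot = 6:

Initial array: [9, 17, 20, 2, 6]

arr[0]=9 > 6: no swap
arr[1]=17 > 6: no swap
arr[2]=20 > 6: no swap
arr[3]=2 <= 6: swap with position 0, array becomes [2, 17, 20, 9, 6]

Place pivot at position 1: [2, 6, 20, 9, 17]
Pivot position: 1

After partitioning with pivot 6, the array becomes [2, 6, 20, 9, 17]. The pivot is placed at index 1. All elements to the left of the pivot are <= 6, and all elements to the right are > 6.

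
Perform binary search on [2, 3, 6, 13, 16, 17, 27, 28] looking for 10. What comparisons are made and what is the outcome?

Binary search for 10 in [2, 3, 6, 13, 16, 17, 27, 28]:

lo=0, hi=7, mid=3, arr[mid]=13 -> 13 > 10, search left half
lo=0, hi=2, mid=1, arr[mid]=3 -> 3 < 10, search right half
lo=2, hi=2, mid=2, arr[mid]=6 -> 6 < 10, search right half
lo=3 > hi=2, target 10 not found

Binary search determines that 10 is not in the array after 3 comparisons. The search space was exhausted without finding the target.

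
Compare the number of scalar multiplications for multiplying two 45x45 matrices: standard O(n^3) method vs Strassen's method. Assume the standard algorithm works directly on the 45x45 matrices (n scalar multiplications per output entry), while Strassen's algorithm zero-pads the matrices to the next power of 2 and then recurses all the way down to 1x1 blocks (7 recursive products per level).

Matrix multiplication for 45x45 matrices:

Strassen's algorithm requires power-of-2 dimensions. Pad 45x45 to 64x64 (next power of 2).

Standard algorithm: 45^3 = 91125 multiplications
Strassen's algorithm: 7^(log2(64)) = 7^6 = 117649 multiplications
Difference: 91125 - 117649 = -26524 (Strassen uses MORE here due to padding overhead — for small or just-over-power-of-2 n, padding can outweigh the per-level savings)

Standard: 91125 multiplications (45^3). Strassen: 117649 multiplications (7^6, after padding to 64x64). Strassen reduces 8 recursive multiplications to 7 at each level.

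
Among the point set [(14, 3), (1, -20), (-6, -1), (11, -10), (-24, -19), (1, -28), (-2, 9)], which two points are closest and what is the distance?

Computing all pairwise distances among 7 points:

d((14, 3), (1, -20)) = 26.4197
d((14, 3), (-6, -1)) = 20.3961
d((14, 3), (11, -10)) = 13.3417
d((14, 3), (-24, -19)) = 43.909
d((14, 3), (1, -28)) = 33.6155
d((14, 3), (-2, 9)) = 17.088
d((1, -20), (-6, -1)) = 20.2485
d((1, -20), (11, -10)) = 14.1421
d((1, -20), (-24, -19)) = 25.02
d((1, -20), (1, -28)) = 8.0 <-- minimum
d((1, -20), (-2, 9)) = 29.1548
d((-6, -1), (11, -10)) = 19.2354
d((-6, -1), (-24, -19)) = 25.4558
d((-6, -1), (1, -28)) = 27.8927
d((-6, -1), (-2, 9)) = 10.7703
d((11, -10), (-24, -19)) = 36.1386
d((11, -10), (1, -28)) = 20.5913
d((11, -10), (-2, 9)) = 23.0217
d((-24, -19), (1, -28)) = 26.5707
d((-24, -19), (-2, 9)) = 35.609
d((1, -28), (-2, 9)) = 37.1214

Closest pair: (1, -20) and (1, -28) with distance 8.0

The closest pair is (1, -20) and (1, -28) with Euclidean distance 8.0. For 7 points, brute-force pairwise comparison is shown above. For large n, the divide-and-conquer algorithm (sort by x, recurse on halves, check the dividing strip) achieves O(n log n).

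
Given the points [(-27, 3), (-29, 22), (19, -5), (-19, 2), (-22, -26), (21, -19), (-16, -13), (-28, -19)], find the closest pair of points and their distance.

Computing all pairwise distances among 8 points:

d((-27, 3), (-29, 22)) = 19.105
d((-27, 3), (19, -5)) = 46.6905
d((-27, 3), (-19, 2)) = 8.0623 <-- minimum
d((-27, 3), (-22, -26)) = 29.4279
d((-27, 3), (21, -19)) = 52.8015
d((-27, 3), (-16, -13)) = 19.4165
d((-27, 3), (-28, -19)) = 22.0227
d((-29, 22), (19, -5)) = 55.0727
d((-29, 22), (-19, 2)) = 22.3607
d((-29, 22), (-22, -26)) = 48.5077
d((-29, 22), (21, -19)) = 64.6607
d((-29, 22), (-16, -13)) = 37.3363
d((-29, 22), (-28, -19)) = 41.0122
d((19, -5), (-19, 2)) = 38.6394
d((19, -5), (-22, -26)) = 46.0652
d((19, -5), (21, -19)) = 14.1421
d((19, -5), (-16, -13)) = 35.9026
d((19, -5), (-28, -19)) = 49.0408
d((-19, 2), (-22, -26)) = 28.1603
d((-19, 2), (21, -19)) = 45.1774
d((-19, 2), (-16, -13)) = 15.2971
d((-19, 2), (-28, -19)) = 22.8473
d((-22, -26), (21, -19)) = 43.566
d((-22, -26), (-16, -13)) = 14.3178
d((-22, -26), (-28, -19)) = 9.2195
d((21, -19), (-16, -13)) = 37.4833
d((21, -19), (-28, -19)) = 49.0
d((-16, -13), (-28, -19)) = 13.4164

Closest pair: (-27, 3) and (-19, 2) with distance 8.0623

The closest pair is (-27, 3) and (-19, 2) with Euclidean distance 8.0623. For 8 points, brute-force pairwise comparison is shown above. For large n, the divide-and-conquer algorithm (sort by x, recurse on halves, check the dividing strip) achieves O(n log n).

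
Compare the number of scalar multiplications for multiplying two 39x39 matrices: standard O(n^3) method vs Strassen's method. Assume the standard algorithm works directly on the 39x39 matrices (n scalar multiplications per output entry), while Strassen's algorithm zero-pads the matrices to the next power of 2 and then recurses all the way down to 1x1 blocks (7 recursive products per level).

Matrix multiplication for 39x39 matrices:

Strassen's algorithm requires power-of-2 dimensions. Pad 39x39 to 64x64 (next power of 2).

Standard algorithm: 39^3 = 59319 multiplications
Strassen's algorithm: 7^(log2(64)) = 7^6 = 117649 multiplications
Difference: 59319 - 117649 = -58330 (Strassen uses MORE here due to padding overhead — for small or just-over-power-of-2 n, padding can outweigh the per-level savings)

Standard: 59319 multiplications (39^3). Strassen: 117649 multiplications (7^6, after padding to 64x64). Strassen reduces 8 recursive multiplications to 7 at each level.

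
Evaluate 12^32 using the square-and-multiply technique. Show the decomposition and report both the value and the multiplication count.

Computing 12^32 by squaring (build up from 12^1; each line after the first costs one multiplication):

12^1 = 12
12^2 = (12^1)^2 = 12^2 = 144
12^4 = (12^2)^2 = 144^2 = 20736
12^8 = (12^4)^2 = 20736^2 = 429981696
12^16 = (12^8)^2 = 429981696^2 = 184884258895036416
12^32 = (12^16)^2 = 184884258895036416^2 = 34182189187166852111368841966125056

Result: 34182189187166852111368841966125056
Multiplications needed: 5 (5 lines after 12^1)

12^32 = 34182189187166852111368841966125056. Using exponentiation by squaring, this requires 5 multiplications. The key idea: if the exponent is even, square the half-power; if odd, multiply by the base once.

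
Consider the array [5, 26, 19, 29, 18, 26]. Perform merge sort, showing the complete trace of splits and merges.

Merge sort trace:

Split: [5, 26, 19, 29, 18, 26] -> [5, 26, 19] and [29, 18, 26]
  Split: [5, 26, 19] -> [5] and [26, 19]
    Split: [26, 19] -> [26] and [19]
    Merge: [26] + [19] -> [19, 26]
  Merge: [5] + [19, 26] -> [5, 19, 26]
  Split: [29, 18, 26] -> [29] and [18, 26]
    Split: [18, 26] -> [18] and [26]
    Merge: [18] + [26] -> [18, 26]
  Merge: [29] + [18, 26] -> [18, 26, 29]
Merge: [5, 19, 26] + [18, 26, 29] -> [5, 18, 19, 26, 26, 29]

Final sorted array: [5, 18, 19, 26, 26, 29]

The merge sort proceeds by recursively splitting the array and merging sorted halves.
After all merges, the sorted array is [5, 18, 19, 26, 26, 29].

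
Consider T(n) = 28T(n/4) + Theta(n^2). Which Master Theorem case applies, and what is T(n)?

Master Theorem for T(n) = 28T(n/4) + O(n^2):

a = 28, b = 4, c = 2
log_b(a) = log_4(28) = 2.4037

Case 1: c = 2 < log_4(28) = 2.4037
T(n) = O(n^(log_4 28))

For T(n) = 28T(n/4) + O(n^2): log_4(28) = 2.4037. This is Case 1 of the Master Theorem (c < log_b(a), work dominated by leaves), giving O(n^(log_4 28)).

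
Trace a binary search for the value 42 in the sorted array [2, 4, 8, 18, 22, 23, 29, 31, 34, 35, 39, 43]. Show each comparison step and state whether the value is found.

Binary search for 42 in [2, 4, 8, 18, 22, 23, 29, 31, 34, 35, 39, 43]:

lo=0, hi=11, mid=5, arr[mid]=23 -> 23 < 42, search right half
lo=6, hi=11, mid=8, arr[mid]=34 -> 34 < 42, search right half
lo=9, hi=11, mid=10, arr[mid]=39 -> 39 < 42, search right half
lo=11, hi=11, mid=11, arr[mid]=43 -> 43 > 42, search left half
lo=11 > hi=10, target 42 not found

Binary search determines that 42 is not in the array after 4 comparisons. The search space was exhausted without finding the target.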